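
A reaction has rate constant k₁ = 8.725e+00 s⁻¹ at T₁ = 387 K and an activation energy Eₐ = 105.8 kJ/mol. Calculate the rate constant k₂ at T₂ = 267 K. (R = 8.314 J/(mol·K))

3.330e-06 s⁻¹

Step 1: Use the two-temperature Arrhenius form: ln(k₂/k₁) = -Eₐ/R × (1/T₂ - 1/T₁)
Step 2: Convert Eₐ to J/mol: 105.8 kJ/mol = 105800 J/mol
Step 3: 1/T₂ - 1/T₁ = 1/267 - 1/387 = 1.161339e-03 K⁻¹
Step 4: ln(k₂/k₁) = -105800/8.314 × 1.161339e-03 = -14.77865
Step 5: k₂ = k₁ × exp(-14.77865) = 8.725e+00 × 3.81693e-07 = 3.330e-06 s⁻¹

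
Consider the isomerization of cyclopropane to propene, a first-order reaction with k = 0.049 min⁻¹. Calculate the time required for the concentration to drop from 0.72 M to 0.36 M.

14.15 min

Step 1: For first-order: t = ln([cyclopropane]₀/[cyclopropane])/k
Step 2: t = ln(0.72/0.36)/0.049
Step 3: t = ln(2)/0.049
Step 4: t = 0.6931/0.049 = 14.15 min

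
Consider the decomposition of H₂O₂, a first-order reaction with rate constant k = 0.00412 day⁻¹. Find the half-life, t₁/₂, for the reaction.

168.2 day

Step 1: For a first-order reaction, t₁/₂ = ln(2)/k
Step 2: t₁/₂ = ln(2)/0.00412
Step 3: t₁/₂ = 0.6931/0.00412 = 168.2 day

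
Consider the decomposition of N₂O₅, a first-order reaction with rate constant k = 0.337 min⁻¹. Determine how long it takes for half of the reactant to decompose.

2.057 min

Step 1: For a first-order reaction, t₁/₂ = ln(2)/k
Step 2: t₁/₂ = ln(2)/0.337
Step 3: t₁/₂ = 0.6931/0.337 = 2.057 min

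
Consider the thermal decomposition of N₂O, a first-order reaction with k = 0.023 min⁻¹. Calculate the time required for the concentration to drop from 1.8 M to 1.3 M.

14.15 min

Step 1: For first-order: t = ln([N₂O]₀/[N₂O])/k
Step 2: t = ln(1.8/1.3)/0.023
Step 3: t = ln(1.385)/0.023
Step 4: t = 0.3254/0.023 = 14.15 min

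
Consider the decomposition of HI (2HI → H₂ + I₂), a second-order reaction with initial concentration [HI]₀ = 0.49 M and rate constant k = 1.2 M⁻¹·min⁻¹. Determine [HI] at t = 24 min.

0.03242 M

Step 1: For a second-order reaction: 1/[HI] = 1/[HI]₀ + kt
Step 2: 1/[HI] = 1/0.49 + 1.2 × 24
Step 3: 1/[HI] = 2.041 + 28.8 = 30.84
Step 4: [HI] = 1/30.84 = 0.03242 M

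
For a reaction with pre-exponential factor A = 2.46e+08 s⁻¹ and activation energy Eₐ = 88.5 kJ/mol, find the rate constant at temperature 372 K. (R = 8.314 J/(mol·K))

9.20e-05 s⁻¹

Step 1: Use the Arrhenius equation: k = A × exp(-Eₐ/RT)
Step 2: Convert Eₐ to J/mol: 88.5 kJ/mol = 88500 J/mol
Step 3: Calculate the exponent: -Eₐ/(RT) = -88500/(8.314 × 372) = -28.61477
Step 4: k = 2.46e+08 × exp(-28.61477)
Step 5: k = 2.46e+08 × 3.73907e-13 = 9.1981e-05 s⁻¹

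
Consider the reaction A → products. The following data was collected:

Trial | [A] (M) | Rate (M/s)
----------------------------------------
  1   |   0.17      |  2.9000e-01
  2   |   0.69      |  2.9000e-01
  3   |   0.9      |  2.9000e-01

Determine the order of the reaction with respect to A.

zeroth order (0)

Step 1: Compare trials - when concentration changes, rate stays constant.
Step 2: rate₂/rate₁ = 2.9000e-01/2.9000e-01 = 1
Step 3: [A]₂/[A]₁ = 0.69/0.17 = 4.059
Step 4: Since rate ratio ≈ (conc ratio)^0, the reaction is zeroth order.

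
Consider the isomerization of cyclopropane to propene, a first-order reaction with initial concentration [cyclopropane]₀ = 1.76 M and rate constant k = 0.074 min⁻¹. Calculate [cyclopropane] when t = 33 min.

0.1531 M

Step 1: For a first-order reaction: [cyclopropane] = [cyclopropane]₀ × e^(-kt)
Step 2: [cyclopropane] = 1.76 × e^(-0.074 × 33)
Step 3: [cyclopropane] = 1.76 × e^(-2.442)
Step 4: [cyclopropane] = 1.76 × 0.0869867 = 0.1531 M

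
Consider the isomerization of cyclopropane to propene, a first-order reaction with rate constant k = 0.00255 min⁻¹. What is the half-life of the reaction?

271.8 min

Step 1: For a first-order reaction, t₁/₂ = ln(2)/k
Step 2: t₁/₂ = ln(2)/0.00255
Step 3: t₁/₂ = 0.6931/0.00255 = 271.8 min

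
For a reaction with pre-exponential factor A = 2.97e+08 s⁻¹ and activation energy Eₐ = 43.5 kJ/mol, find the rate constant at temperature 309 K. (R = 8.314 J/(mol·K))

1.32e+01 s⁻¹

Step 1: Use the Arrhenius equation: k = A × exp(-Eₐ/RT)
Step 2: Convert Eₐ to J/mol: 43.5 kJ/mol = 43500 J/mol
Step 3: Calculate the exponent: -Eₐ/(RT) = -43500/(8.314 × 309) = -16.93249
Step 4: k = 2.97e+08 × exp(-16.93249)
Step 5: k = 2.97e+08 × 4.42907e-08 = 1.3154e+01 s⁻¹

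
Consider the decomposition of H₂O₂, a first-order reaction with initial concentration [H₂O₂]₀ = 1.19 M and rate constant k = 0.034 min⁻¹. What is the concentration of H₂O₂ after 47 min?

0.2407 M

Step 1: For a first-order reaction: [H₂O₂] = [H₂O₂]₀ × e^(-kt)
Step 2: [H₂O₂] = 1.19 × e^(-0.034 × 47)
Step 3: [H₂O₂] = 1.19 × e^(-1.598)
Step 4: [H₂O₂] = 1.19 × 0.202301 = 0.2407 M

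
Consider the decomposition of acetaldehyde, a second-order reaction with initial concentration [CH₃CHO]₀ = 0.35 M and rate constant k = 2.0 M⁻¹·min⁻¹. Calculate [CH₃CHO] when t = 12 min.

0.03723 M

Step 1: For a second-order reaction: 1/[CH₃CHO] = 1/[CH₃CHO]₀ + kt
Step 2: 1/[CH₃CHO] = 1/0.35 + 2.0 × 12
Step 3: 1/[CH₃CHO] = 2.857 + 24 = 26.86
Step 4: [CH₃CHO] = 1/26.86 = 0.03723 M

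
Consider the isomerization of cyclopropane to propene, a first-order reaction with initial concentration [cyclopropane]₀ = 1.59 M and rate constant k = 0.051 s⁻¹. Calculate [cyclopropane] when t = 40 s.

0.2067 M

Step 1: For a first-order reaction: [cyclopropane] = [cyclopropane]₀ × e^(-kt)
Step 2: [cyclopropane] = 1.59 × e^(-0.051 × 40)
Step 3: [cyclopropane] = 1.59 × e^(-2.04)
Step 4: [cyclopropane] = 1.59 × 0.130029 = 0.2067 M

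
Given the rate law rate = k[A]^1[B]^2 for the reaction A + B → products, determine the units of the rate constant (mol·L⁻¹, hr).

(mol·L⁻¹)⁻²·hr⁻¹

Step 1: Overall order = 1 + 2 = 3.
Step 2: rate has units mol·L⁻¹·hr⁻¹; [A]^1[B]^2 has units (mol·L⁻¹)^3.
Step 3: k = rate/([A]^1[B]^2), so units of k = (mol·L⁻¹)^(1-3)·hr⁻¹ = (mol·L⁻¹)⁻²·hr⁻¹.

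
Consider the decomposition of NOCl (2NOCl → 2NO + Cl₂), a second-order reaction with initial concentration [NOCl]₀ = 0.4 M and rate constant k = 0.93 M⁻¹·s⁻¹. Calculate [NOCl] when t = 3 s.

0.189 M

Step 1: For a second-order reaction: 1/[NOCl] = 1/[NOCl]₀ + kt
Step 2: 1/[NOCl] = 1/0.4 + 0.93 × 3
Step 3: 1/[NOCl] = 2.5 + 2.79 = 5.29
Step 4: [NOCl] = 1/5.29 = 0.189 M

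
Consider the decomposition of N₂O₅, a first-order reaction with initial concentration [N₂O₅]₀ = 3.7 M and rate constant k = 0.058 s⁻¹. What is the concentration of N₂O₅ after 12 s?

1.845 M

Step 1: For a first-order reaction: [N₂O₅] = [N₂O₅]₀ × e^(-kt)
Step 2: [N₂O₅] = 3.7 × e^(-0.058 × 12)
Step 3: [N₂O₅] = 3.7 × e^(-0.696)
Step 4: [N₂O₅] = 3.7 × 0.498576 = 1.845 M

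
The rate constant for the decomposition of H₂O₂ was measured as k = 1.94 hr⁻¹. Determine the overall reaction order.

first order (1)

Step 1: The units of k for an nth-order reaction are (concentration)^(1-n)·(time)⁻¹.
Step 2: Here k has units hr⁻¹, so the concentration exponent is 0.
Step 3: 1 - n = 0 ⇒ n = 1. The reaction is first order.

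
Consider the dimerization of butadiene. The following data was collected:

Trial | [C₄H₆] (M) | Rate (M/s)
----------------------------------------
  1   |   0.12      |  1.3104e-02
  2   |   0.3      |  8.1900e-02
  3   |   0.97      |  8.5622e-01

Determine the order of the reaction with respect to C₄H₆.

second order (2)

Step 1: Compare trials to find order n where rate₂/rate₁ = ([C₄H₆]₂/[C₄H₆]₁)^n
Step 2: rate₂/rate₁ = 8.1900e-02/1.3104e-02 = 6.25
Step 3: [C₄H₆]₂/[C₄H₆]₁ = 0.3/0.12 = 2.5
Step 4: n = ln(6.25)/ln(2.5) = 2.00 ≈ 2
Step 5: The reaction is second order in C₄H₆.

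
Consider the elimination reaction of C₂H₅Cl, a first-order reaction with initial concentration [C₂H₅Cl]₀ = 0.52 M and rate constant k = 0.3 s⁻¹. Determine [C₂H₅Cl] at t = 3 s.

0.2114 M

Step 1: For a first-order reaction: [C₂H₅Cl] = [C₂H₅Cl]₀ × e^(-kt)
Step 2: [C₂H₅Cl] = 0.52 × e^(-0.3 × 3)
Step 3: [C₂H₅Cl] = 0.52 × e^(-0.9)
Step 4: [C₂H₅Cl] = 0.52 × 0.40657 = 0.2114 M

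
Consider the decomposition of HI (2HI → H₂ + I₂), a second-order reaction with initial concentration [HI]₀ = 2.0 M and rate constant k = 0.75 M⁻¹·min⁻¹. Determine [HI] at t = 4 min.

0.2857 M

Step 1: For a second-order reaction: 1/[HI] = 1/[HI]₀ + kt
Step 2: 1/[HI] = 1/2.0 + 0.75 × 4
Step 3: 1/[HI] = 0.5 + 3 = 3.5
Step 4: [HI] = 1/3.5 = 0.2857 M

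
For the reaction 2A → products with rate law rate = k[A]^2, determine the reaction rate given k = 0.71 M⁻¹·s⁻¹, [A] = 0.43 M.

0.1313 M/s

Step 1: Identify the rate law: rate = k[A]^2
Step 2: Substitute values: rate = 0.71 × (0.43)^2
Step 3: Calculate: rate = 0.71 × 0.1849 = 0.131279 M/s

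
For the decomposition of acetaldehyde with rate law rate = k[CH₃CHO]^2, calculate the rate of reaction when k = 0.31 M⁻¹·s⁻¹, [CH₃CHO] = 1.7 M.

0.8959 M/s

Step 1: Identify the rate law: rate = k[CH₃CHO]^2
Step 2: Substitute values: rate = 0.31 × (1.7)^2
Step 3: Calculate: rate = 0.31 × 2.89 = 0.8959 M/s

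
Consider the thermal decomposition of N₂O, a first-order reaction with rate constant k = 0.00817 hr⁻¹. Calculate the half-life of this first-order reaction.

84.84 hr

Step 1: For a first-order reaction, t₁/₂ = ln(2)/k
Step 2: t₁/₂ = ln(2)/0.00817
Step 3: t₁/₂ = 0.6931/0.00817 = 84.84 hr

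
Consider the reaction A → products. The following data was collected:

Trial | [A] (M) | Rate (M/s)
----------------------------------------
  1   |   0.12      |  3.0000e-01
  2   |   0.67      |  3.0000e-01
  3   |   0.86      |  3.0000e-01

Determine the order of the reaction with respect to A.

zeroth order (0)

Step 1: Compare trials - when concentration changes, rate stays constant.
Step 2: rate₂/rate₁ = 3.0000e-01/3.0000e-01 = 1
Step 3: [A]₂/[A]₁ = 0.67/0.12 = 5.583
Step 4: Since rate ratio ≈ (conc ratio)^0, the reaction is zeroth order.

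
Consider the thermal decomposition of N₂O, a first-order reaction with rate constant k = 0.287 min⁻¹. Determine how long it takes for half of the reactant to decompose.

2.415 min

Step 1: For a first-order reaction, t₁/₂ = ln(2)/k
Step 2: t₁/₂ = ln(2)/0.287
Step 3: t₁/₂ = 0.6931/0.287 = 2.415 min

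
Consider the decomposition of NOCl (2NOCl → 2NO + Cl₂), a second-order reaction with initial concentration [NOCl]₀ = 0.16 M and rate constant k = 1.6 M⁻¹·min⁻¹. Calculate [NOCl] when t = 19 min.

0.02729 M

Step 1: For a second-order reaction: 1/[NOCl] = 1/[NOCl]₀ + kt
Step 2: 1/[NOCl] = 1/0.16 + 1.6 × 19
Step 3: 1/[NOCl] = 6.25 + 30.4 = 36.65
Step 4: [NOCl] = 1/36.65 = 0.02729 M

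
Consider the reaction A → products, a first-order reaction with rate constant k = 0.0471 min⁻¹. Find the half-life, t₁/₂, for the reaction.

14.72 min

Step 1: For a first-order reaction, t₁/₂ = ln(2)/k
Step 2: t₁/₂ = ln(2)/0.0471
Step 3: t₁/₂ = 0.6931/0.0471 = 14.72 min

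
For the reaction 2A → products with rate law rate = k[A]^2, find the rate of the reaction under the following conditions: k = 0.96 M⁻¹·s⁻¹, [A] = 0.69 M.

0.4571 M/s

Step 1: Identify the rate law: rate = k[A]^2
Step 2: Substitute values: rate = 0.96 × (0.69)^2
Step 3: Calculate: rate = 0.96 × 0.4761 = 0.457056 M/s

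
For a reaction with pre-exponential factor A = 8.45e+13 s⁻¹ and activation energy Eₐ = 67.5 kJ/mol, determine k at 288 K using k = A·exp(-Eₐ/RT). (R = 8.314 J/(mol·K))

4.83e+01 s⁻¹

Step 1: Use the Arrhenius equation: k = A × exp(-Eₐ/RT)
Step 2: Convert Eₐ to J/mol: 67.5 kJ/mol = 67500 J/mol
Step 3: Calculate the exponent: -Eₐ/(RT) = -67500/(8.314 × 288) = -28.19040
Step 4: k = 8.45e+13 × exp(-28.19040)
Step 5: k = 8.45e+13 × 5.71564e-13 = 4.8297e+01 s⁻¹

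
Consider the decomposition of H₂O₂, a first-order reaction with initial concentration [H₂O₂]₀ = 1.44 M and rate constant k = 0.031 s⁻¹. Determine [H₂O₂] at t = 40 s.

0.4167 M

Step 1: For a first-order reaction: [H₂O₂] = [H₂O₂]₀ × e^(-kt)
Step 2: [H₂O₂] = 1.44 × e^(-0.031 × 40)
Step 3: [H₂O₂] = 1.44 × e^(-1.24)
Step 4: [H₂O₂] = 1.44 × 0.289384 = 0.4167 M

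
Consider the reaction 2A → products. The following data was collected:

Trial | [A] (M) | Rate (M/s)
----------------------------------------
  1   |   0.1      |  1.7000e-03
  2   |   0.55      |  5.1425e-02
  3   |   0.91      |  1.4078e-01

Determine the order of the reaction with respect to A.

second order (2)

Step 1: Compare trials to find order n where rate₂/rate₁ = ([A]₂/[A]₁)^n
Step 2: rate₂/rate₁ = 5.1425e-02/1.7000e-03 = 30.25
Step 3: [A]₂/[A]₁ = 0.55/0.1 = 5.5
Step 4: n = ln(30.25)/ln(5.5) = 2.00 ≈ 2
Step 5: The reaction is second order in A.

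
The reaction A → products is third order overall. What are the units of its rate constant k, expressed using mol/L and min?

(mol/L)⁻²·min⁻¹

Step 1: For overall order n, rate = k × (concentration)^n.
Step 2: Rate has units mol/L·min⁻¹; concentration term has units (mol/L)^3.
Step 3: k = rate / (concentration)^n, so units of k = (mol/L)^(1-3)·min⁻¹ = (mol/L)⁻²·min⁻¹.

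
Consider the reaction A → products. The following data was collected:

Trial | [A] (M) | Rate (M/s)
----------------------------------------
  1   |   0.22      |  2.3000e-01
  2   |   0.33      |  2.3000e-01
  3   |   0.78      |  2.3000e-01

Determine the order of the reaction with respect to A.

zeroth order (0)

Step 1: Compare trials - when concentration changes, rate stays constant.
Step 2: rate₂/rate₁ = 2.3000e-01/2.3000e-01 = 1
Step 3: [A]₂/[A]₁ = 0.33/0.22 = 1.5
Step 4: Since rate ratio ≈ (conc ratio)^0, the reaction is zeroth order.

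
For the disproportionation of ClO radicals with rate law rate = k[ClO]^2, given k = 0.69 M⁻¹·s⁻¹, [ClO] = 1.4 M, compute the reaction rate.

1.352 M/s

Step 1: Identify the rate law: rate = k[ClO]^2
Step 2: Substitute values: rate = 0.69 × (1.4)^2
Step 3: Calculate: rate = 0.69 × 1.96 = 1.3524 M/s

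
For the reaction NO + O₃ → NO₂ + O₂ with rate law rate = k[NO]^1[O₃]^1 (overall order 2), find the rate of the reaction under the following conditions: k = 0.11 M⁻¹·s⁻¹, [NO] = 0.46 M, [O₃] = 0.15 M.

0.00759 M/s

Step 1: The rate law is rate = k[NO]^1[O₃]^1, overall order = 1+1 = 2
Step 2: Substitute values: rate = 0.11 × (0.46)^1 × (0.15)^1
Step 3: rate = 0.11 × 0.46 × 0.15 = 0.00759 M/s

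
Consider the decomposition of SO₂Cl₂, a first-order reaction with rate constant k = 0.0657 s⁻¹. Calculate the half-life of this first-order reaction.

10.55 s

Step 1: For a first-order reaction, t₁/₂ = ln(2)/k
Step 2: t₁/₂ = ln(2)/0.0657
Step 3: t₁/₂ = 0.6931/0.0657 = 10.55 s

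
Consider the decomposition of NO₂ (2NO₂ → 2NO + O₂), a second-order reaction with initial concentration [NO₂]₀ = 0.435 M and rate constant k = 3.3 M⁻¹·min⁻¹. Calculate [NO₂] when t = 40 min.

0.007446 M

Step 1: For a second-order reaction: 1/[NO₂] = 1/[NO₂]₀ + kt
Step 2: 1/[NO₂] = 1/0.435 + 3.3 × 40
Step 3: 1/[NO₂] = 2.299 + 132 = 134.3
Step 4: [NO₂] = 1/134.3 = 0.007446 M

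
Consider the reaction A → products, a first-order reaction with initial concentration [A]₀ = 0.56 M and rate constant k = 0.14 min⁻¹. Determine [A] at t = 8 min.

0.1827 M

Step 1: For a first-order reaction: [A] = [A]₀ × e^(-kt)
Step 2: [A] = 0.56 × e^(-0.14 × 8)
Step 3: [A] = 0.56 × e^(-1.12)
Step 4: [A] = 0.56 × 0.32628 = 0.1827 M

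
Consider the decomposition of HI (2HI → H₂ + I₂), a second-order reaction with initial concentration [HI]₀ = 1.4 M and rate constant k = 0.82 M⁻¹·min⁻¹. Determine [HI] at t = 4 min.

0.2504 M

Step 1: For a second-order reaction: 1/[HI] = 1/[HI]₀ + kt
Step 2: 1/[HI] = 1/1.4 + 0.82 × 4
Step 3: 1/[HI] = 0.7143 + 3.28 = 3.994
Step 4: [HI] = 1/3.994 = 0.2504 M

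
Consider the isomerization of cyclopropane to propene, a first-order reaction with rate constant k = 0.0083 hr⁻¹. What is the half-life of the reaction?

83.51 hr

Step 1: For a first-order reaction, t₁/₂ = ln(2)/k
Step 2: t₁/₂ = ln(2)/0.0083
Step 3: t₁/₂ = 0.6931/0.0083 = 83.51 hr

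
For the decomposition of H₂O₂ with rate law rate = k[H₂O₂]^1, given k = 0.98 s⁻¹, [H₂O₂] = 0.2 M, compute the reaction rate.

0.196 M/s

Step 1: Identify the rate law: rate = k[H₂O₂]^1
Step 2: Substitute values: rate = 0.98 × (0.2)^1
Step 3: Calculate: rate = 0.98 × 0.2 = 0.196 M/s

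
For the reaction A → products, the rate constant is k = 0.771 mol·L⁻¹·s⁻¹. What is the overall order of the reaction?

zeroth order (0)

Step 1: The units of k for an nth-order reaction are (concentration)^(1-n)·(time)⁻¹.
Step 2: Here k has units mol·L⁻¹·s⁻¹, so the concentration exponent is 1.
Step 3: 1 - n = 1 ⇒ n = 0. The reaction is zeroth order.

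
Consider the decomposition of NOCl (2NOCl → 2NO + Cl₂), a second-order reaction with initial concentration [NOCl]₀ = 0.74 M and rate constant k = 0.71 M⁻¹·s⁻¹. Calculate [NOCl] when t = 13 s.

0.09451 M

Step 1: For a second-order reaction: 1/[NOCl] = 1/[NOCl]₀ + kt
Step 2: 1/[NOCl] = 1/0.74 + 0.71 × 13
Step 3: 1/[NOCl] = 1.351 + 9.23 = 10.58
Step 4: [NOCl] = 1/10.58 = 0.09451 M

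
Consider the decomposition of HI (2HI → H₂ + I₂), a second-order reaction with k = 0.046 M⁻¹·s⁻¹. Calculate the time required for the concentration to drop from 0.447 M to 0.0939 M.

182.9 s

Step 1: For second-order: t = (1/[HI] - 1/[HI]₀)/k
Step 2: t = (1/0.0939 - 1/0.447)/0.046
Step 3: t = (10.65 - 2.237)/0.046
Step 4: t = 8.412/0.046 = 182.9 s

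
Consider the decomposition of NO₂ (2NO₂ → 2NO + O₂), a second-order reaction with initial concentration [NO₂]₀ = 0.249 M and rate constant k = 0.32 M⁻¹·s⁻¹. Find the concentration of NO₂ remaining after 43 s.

0.05626 M

Step 1: For a second-order reaction: 1/[NO₂] = 1/[NO₂]₀ + kt
Step 2: 1/[NO₂] = 1/0.249 + 0.32 × 43
Step 3: 1/[NO₂] = 4.016 + 13.76 = 17.78
Step 4: [NO₂] = 1/17.78 = 0.05626 M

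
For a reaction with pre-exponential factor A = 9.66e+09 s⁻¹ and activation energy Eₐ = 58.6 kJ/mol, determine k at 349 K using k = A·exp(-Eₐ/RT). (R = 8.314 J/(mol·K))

1.64e+01 s⁻¹

Step 1: Use the Arrhenius equation: k = A × exp(-Eₐ/RT)
Step 2: Convert Eₐ to J/mol: 58.6 kJ/mol = 58600 J/mol
Step 3: Calculate the exponent: -Eₐ/(RT) = -58600/(8.314 × 349) = -20.19585
Step 4: k = 9.66e+09 × exp(-20.19585)
Step 5: k = 9.66e+09 × 1.69455e-09 = 1.6369e+01 s⁻¹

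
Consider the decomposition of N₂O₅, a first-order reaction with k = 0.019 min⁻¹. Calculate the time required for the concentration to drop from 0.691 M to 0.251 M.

53.3 min

Step 1: For first-order: t = ln([N₂O₅]₀/[N₂O₅])/k
Step 2: t = ln(0.691/0.251)/0.019
Step 3: t = ln(2.753)/0.019
Step 4: t = 1.013/0.019 = 53.3 min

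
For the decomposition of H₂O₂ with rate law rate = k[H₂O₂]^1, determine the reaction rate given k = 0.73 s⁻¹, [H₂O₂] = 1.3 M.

0.949 M/s

Step 1: Identify the rate law: rate = k[H₂O₂]^1
Step 2: Substitute values: rate = 0.73 × (1.3)^1
Step 3: Calculate: rate = 0.73 × 1.3 = 0.949 M/s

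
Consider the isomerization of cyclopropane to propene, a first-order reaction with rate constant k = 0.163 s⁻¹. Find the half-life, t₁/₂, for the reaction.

4.252 s

Step 1: For a first-order reaction, t₁/₂ = ln(2)/k
Step 2: t₁/₂ = ln(2)/0.163
Step 3: t₁/₂ = 0.6931/0.163 = 4.252 s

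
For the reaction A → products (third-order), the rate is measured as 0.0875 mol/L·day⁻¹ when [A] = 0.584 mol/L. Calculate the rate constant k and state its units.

0.4393 (mol/L)⁻²·day⁻¹

Step 1: rate = k[A]^3, so k = rate / [A]^3.
Step 2: k = 0.0875 / (0.584)^3 = 0.0875 / 0.1992.
Step 3: k = 0.4393 (mol/L)⁻²·day⁻¹.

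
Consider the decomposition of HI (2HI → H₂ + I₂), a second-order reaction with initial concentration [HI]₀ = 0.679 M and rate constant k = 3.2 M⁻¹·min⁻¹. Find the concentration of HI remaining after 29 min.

0.01061 M

Step 1: For a second-order reaction: 1/[HI] = 1/[HI]₀ + kt
Step 2: 1/[HI] = 1/0.679 + 3.2 × 29
Step 3: 1/[HI] = 1.473 + 92.8 = 94.27
Step 4: [HI] = 1/94.27 = 0.01061 M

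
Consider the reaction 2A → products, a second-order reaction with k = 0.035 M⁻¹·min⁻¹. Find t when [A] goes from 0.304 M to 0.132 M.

122.5 min

Step 1: For second-order: t = (1/[A] - 1/[A]₀)/k
Step 2: t = (1/0.132 - 1/0.304)/0.035
Step 3: t = (7.576 - 3.289)/0.035
Step 4: t = 4.286/0.035 = 122.5 min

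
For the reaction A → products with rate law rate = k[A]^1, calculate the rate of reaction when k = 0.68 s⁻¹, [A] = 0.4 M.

0.272 M/s

Step 1: Identify the rate law: rate = k[A]^1
Step 2: Substitute values: rate = 0.68 × (0.4)^1
Step 3: Calculate: rate = 0.68 × 0.4 = 0.272 M/s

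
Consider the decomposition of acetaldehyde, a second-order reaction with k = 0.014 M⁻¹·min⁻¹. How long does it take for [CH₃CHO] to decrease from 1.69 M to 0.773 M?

50.14 min

Step 1: For second-order: t = (1/[CH₃CHO] - 1/[CH₃CHO]₀)/k
Step 2: t = (1/0.773 - 1/1.69)/0.014
Step 3: t = (1.294 - 0.5917)/0.014
Step 4: t = 0.7019/0.014 = 50.14 min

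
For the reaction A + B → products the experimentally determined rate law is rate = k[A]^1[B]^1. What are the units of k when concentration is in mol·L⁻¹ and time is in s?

(mol·L⁻¹)⁻¹·s⁻¹

Step 1: Overall order = 1 + 1 = 2.
Step 2: rate has units mol·L⁻¹·s⁻¹; [A]^1[B]^1 has units (mol·L⁻¹)^2.
Step 3: k = rate/([A]^1[B]^1), so units of k = (mol·L⁻¹)^(1-2)·s⁻¹ = (mol·L⁻¹)⁻¹·s⁻¹.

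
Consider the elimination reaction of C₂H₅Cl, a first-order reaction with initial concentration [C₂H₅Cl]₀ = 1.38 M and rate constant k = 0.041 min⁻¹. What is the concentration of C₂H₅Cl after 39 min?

0.2789 M

Step 1: For a first-order reaction: [C₂H₅Cl] = [C₂H₅Cl]₀ × e^(-kt)
Step 2: [C₂H₅Cl] = 1.38 × e^(-0.041 × 39)
Step 3: [C₂H₅Cl] = 1.38 × e^(-1.599)
Step 4: [C₂H₅Cl] = 1.38 × 0.202099 = 0.2789 M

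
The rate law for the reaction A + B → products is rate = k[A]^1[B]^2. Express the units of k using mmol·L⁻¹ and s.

(mmol·L⁻¹)⁻²·s⁻¹

Step 1: Overall order = 1 + 2 = 3.
Step 2: rate has units mmol·L⁻¹·s⁻¹; [A]^1[B]^2 has units (mmol·L⁻¹)^3.
Step 3: k = rate/([A]^1[B]^2), so units of k = (mmol·L⁻¹)^(1-3)·s⁻¹ = (mmol·L⁻¹)⁻²·s⁻¹.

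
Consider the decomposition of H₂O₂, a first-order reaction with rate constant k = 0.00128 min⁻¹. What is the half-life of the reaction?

541.5 min

Step 1: For a first-order reaction, t₁/₂ = ln(2)/k
Step 2: t₁/₂ = ln(2)/0.00128
Step 3: t₁/₂ = 0.6931/0.00128 = 541.5 min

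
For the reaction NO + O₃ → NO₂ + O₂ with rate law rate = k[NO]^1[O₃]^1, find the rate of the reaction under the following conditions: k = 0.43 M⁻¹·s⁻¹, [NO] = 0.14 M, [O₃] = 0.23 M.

0.01385 M/s

Step 1: The rate law is rate = k[NO]^1[O₃]^1
Step 2: Substitute: rate = 0.43 × (0.14)^1 × (0.23)^1
Step 3: rate = 0.43 × 0.14 × 0.23 = 0.013846 M/s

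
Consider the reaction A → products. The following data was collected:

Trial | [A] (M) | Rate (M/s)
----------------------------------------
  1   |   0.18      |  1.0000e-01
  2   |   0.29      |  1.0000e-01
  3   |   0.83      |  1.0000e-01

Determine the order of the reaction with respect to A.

zeroth order (0)

Step 1: Compare trials - when concentration changes, rate stays constant.
Step 2: rate₂/rate₁ = 1.0000e-01/1.0000e-01 = 1
Step 3: [A]₂/[A]₁ = 0.29/0.18 = 1.611
Step 4: Since rate ratio ≈ (conc ratio)^0, the reaction is zeroth order.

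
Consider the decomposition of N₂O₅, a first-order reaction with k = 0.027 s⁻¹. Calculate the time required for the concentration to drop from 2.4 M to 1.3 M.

22.71 s

Step 1: For first-order: t = ln([N₂O₅]₀/[N₂O₅])/k
Step 2: t = ln(2.4/1.3)/0.027
Step 3: t = ln(1.846)/0.027
Step 4: t = 0.6131/0.027 = 22.71 s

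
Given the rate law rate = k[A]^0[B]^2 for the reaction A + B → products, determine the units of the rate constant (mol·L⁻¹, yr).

(mol·L⁻¹)⁻¹·yr⁻¹

Step 1: Overall order = 0 + 2 = 2.
Step 2: rate has units mol·L⁻¹·yr⁻¹; [A]^0[B]^2 has units (mol·L⁻¹)^2.
Step 3: k = rate/([A]^0[B]^2), so units of k = (mol·L⁻¹)^(1-2)·yr⁻¹ = (mol·L⁻¹)⁻¹·yr⁻¹.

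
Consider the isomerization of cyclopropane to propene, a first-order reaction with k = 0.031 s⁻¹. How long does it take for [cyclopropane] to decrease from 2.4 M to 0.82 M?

34.64 s

Step 1: For first-order: t = ln([cyclopropane]₀/[cyclopropane])/k
Step 2: t = ln(2.4/0.82)/0.031
Step 3: t = ln(2.927)/0.031
Step 4: t = 1.074/0.031 = 34.64 s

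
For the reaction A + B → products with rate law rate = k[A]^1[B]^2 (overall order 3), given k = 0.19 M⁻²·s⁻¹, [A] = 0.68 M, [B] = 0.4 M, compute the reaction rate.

0.02067 M/s

Step 1: The rate law is rate = k[A]^1[B]^2, overall order = 1+2 = 3
Step 2: Substitute values: rate = 0.19 × (0.68)^1 × (0.4)^2
Step 3: rate = 0.19 × 0.68 × 0.16 = 0.020672 M/s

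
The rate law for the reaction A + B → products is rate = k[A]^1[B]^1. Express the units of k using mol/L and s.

(mol/L)⁻¹·s⁻¹

Step 1: Overall order = 1 + 1 = 2.
Step 2: rate has units mol/L·s⁻¹; [A]^1[B]^1 has units (mol/L)^2.
Step 3: k = rate/([A]^1[B]^1), so units of k = (mol/L)^(1-2)·s⁻¹ = (mol/L)⁻¹·s⁻¹.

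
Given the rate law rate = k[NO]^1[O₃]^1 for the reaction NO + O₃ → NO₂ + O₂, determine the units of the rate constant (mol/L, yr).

(mol/L)⁻¹·yr⁻¹

Step 1: Overall order = 1 + 1 = 2.
Step 2: rate has units mol/L·yr⁻¹; [NO]^1[O₃]^1 has units (mol/L)^2.
Step 3: k = rate/([NO]^1[O₃]^1), so units of k = (mol/L)^(1-2)·yr⁻¹ = (mol/L)⁻¹·yr⁻¹.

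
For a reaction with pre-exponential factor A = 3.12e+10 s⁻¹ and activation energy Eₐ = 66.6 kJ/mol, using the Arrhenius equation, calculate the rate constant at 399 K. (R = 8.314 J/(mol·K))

5.96e+01 s⁻¹

Step 1: Use the Arrhenius equation: k = A × exp(-Eₐ/RT)
Step 2: Convert Eₐ to J/mol: 66.6 kJ/mol = 66600 J/mol
Step 3: Calculate the exponent: -Eₐ/(RT) = -66600/(8.314 × 399) = -20.07665
Step 4: k = 3.12e+10 × exp(-20.07665)
Step 5: k = 3.12e+10 × 1.90907e-09 = 5.9563e+01 s⁻¹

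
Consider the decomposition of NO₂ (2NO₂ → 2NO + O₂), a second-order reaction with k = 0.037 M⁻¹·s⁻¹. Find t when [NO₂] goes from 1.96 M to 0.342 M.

65.24 s

Step 1: For second-order: t = (1/[NO₂] - 1/[NO₂]₀)/k
Step 2: t = (1/0.342 - 1/1.96)/0.037
Step 3: t = (2.924 - 0.5102)/0.037
Step 4: t = 2.414/0.037 = 65.24 s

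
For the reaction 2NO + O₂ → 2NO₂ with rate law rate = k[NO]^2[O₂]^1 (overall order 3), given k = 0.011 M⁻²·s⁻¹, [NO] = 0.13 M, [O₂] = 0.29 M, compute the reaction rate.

5.391e-05 M/s

Step 1: The rate law is rate = k[NO]^2[O₂]^1, overall order = 2+1 = 3
Step 2: Substitute values: rate = 0.011 × (0.13)^2 × (0.29)^1
Step 3: rate = 0.011 × 0.0169 × 0.29 = 5.3911e-05 M/s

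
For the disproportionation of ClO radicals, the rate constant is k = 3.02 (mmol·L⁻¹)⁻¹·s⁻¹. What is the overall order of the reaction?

second order (2)

Step 1: The units of k for an nth-order reaction are (concentration)^(1-n)·(time)⁻¹.
Step 2: Here k has units (mmol·L⁻¹)⁻¹·s⁻¹, so the concentration exponent is -1.
Step 3: 1 - n = -1 ⇒ n = 2. The reaction is second order.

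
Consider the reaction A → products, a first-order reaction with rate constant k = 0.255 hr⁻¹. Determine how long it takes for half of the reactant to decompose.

2.718 hr

Step 1: For a first-order reaction, t₁/₂ = ln(2)/k
Step 2: t₁/₂ = ln(2)/0.255
Step 3: t₁/₂ = 0.6931/0.255 = 2.718 hr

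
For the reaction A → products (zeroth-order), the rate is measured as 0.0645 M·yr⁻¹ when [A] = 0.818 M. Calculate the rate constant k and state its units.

0.0645 M·yr⁻¹

Step 1: For a zeroth-order reaction, rate = k (independent of concentration).
Step 2: k = rate = 0.0645 M·yr⁻¹.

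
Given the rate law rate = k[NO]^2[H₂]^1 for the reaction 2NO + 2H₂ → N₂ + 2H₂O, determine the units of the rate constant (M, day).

M⁻²·day⁻¹

Step 1: Overall order = 2 + 1 = 3.
Step 2: rate has units M·day⁻¹; [NO]^2[H₂]^1 has units M^3.
Step 3: k = rate/([NO]^2[H₂]^1), so units of k = M^(1-3)·day⁻¹ = M⁻²·day⁻¹.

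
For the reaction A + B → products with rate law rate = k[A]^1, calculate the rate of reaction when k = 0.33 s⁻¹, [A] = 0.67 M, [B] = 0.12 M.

0.2211 M/s

Step 1: The rate law is rate = k[A]^1
Step 2: Note that the rate does not depend on [B] (zero order in B).
Step 3: rate = 0.33 × (0.67)^1 = 0.2211 M/s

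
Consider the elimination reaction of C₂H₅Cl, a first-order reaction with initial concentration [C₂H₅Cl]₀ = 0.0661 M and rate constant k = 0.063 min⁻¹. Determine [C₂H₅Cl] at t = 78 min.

0.0004854 M

Step 1: For a first-order reaction: [C₂H₅Cl] = [C₂H₅Cl]₀ × e^(-kt)
Step 2: [C₂H₅Cl] = 0.0661 × e^(-0.063 × 78)
Step 3: [C₂H₅Cl] = 0.0661 × e^(-4.914)
Step 4: [C₂H₅Cl] = 0.0661 × 0.00734306 = 0.0004854 M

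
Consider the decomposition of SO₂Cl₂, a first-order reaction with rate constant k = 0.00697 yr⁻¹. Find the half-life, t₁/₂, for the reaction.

99.45 yr

Step 1: For a first-order reaction, t₁/₂ = ln(2)/k
Step 2: t₁/₂ = ln(2)/0.00697
Step 3: t₁/₂ = 0.6931/0.00697 = 99.45 yr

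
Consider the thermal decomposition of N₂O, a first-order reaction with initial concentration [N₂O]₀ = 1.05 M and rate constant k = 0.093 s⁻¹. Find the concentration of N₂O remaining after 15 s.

0.2602 M

Step 1: For a first-order reaction: [N₂O] = [N₂O]₀ × e^(-kt)
Step 2: [N₂O] = 1.05 × e^(-0.093 × 15)
Step 3: [N₂O] = 1.05 × e^(-1.395)
Step 4: [N₂O] = 1.05 × 0.247833 = 0.2602 M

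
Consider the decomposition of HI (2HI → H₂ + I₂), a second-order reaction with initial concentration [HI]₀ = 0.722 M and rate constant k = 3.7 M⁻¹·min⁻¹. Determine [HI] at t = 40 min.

0.006694 M

Step 1: For a second-order reaction: 1/[HI] = 1/[HI]₀ + kt
Step 2: 1/[HI] = 1/0.722 + 3.7 × 40
Step 3: 1/[HI] = 1.385 + 148 = 149.4
Step 4: [HI] = 1/149.4 = 0.006694 M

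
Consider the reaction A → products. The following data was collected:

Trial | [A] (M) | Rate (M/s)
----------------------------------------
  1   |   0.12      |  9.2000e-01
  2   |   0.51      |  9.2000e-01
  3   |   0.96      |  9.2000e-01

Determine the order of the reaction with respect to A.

zeroth order (0)

Step 1: Compare trials - when concentration changes, rate stays constant.
Step 2: rate₂/rate₁ = 9.2000e-01/9.2000e-01 = 1
Step 3: [A]₂/[A]₁ = 0.51/0.12 = 4.25
Step 4: Since rate ratio ≈ (conc ratio)^0, the reaction is zeroth order.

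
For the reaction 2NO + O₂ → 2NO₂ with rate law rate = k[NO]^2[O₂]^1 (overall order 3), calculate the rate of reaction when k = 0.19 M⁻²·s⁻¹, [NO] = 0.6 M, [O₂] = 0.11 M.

0.007524 M/s

Step 1: The rate law is rate = k[NO]^2[O₂]^1, overall order = 2+1 = 3
Step 2: Substitute values: rate = 0.19 × (0.6)^2 × (0.11)^1
Step 3: rate = 0.19 × 0.36 × 0.11 = 0.007524 M/s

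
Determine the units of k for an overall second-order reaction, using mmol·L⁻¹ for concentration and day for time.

(mmol·L⁻¹)⁻¹·day⁻¹

Step 1: For overall order n, rate = k × (concentration)^n.
Step 2: Rate has units mmol·L⁻¹·day⁻¹; concentration term has units (mmol·L⁻¹)^2.
Step 3: k = rate / (concentration)^n, so units of k = (mmol·L⁻¹)^(1-2)·day⁻¹ = (mmol·L⁻¹)⁻¹·day⁻¹.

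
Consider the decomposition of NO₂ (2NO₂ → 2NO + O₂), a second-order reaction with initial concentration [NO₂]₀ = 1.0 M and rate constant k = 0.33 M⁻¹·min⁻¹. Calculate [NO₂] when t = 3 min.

0.5025 M

Step 1: For a second-order reaction: 1/[NO₂] = 1/[NO₂]₀ + kt
Step 2: 1/[NO₂] = 1/1.0 + 0.33 × 3
Step 3: 1/[NO₂] = 1 + 0.99 = 1.99
Step 4: [NO₂] = 1/1.99 = 0.5025 M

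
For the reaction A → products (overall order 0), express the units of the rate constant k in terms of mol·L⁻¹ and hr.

mol·L⁻¹·hr⁻¹

Step 1: For overall order n, rate = k × (concentration)^n.
Step 2: Rate has units mol·L⁻¹·hr⁻¹; concentration term has units (mol·L⁻¹)^0.
Step 3: k = rate / (concentration)^n, so units of k = (mol·L⁻¹)^(1-0)·hr⁻¹ = mol·L⁻¹·hr⁻¹.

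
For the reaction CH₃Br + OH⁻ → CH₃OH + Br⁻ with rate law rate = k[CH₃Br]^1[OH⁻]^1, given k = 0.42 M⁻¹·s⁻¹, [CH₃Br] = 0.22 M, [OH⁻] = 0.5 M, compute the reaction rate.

0.0462 M/s

Step 1: The rate law is rate = k[CH₃Br]^1[OH⁻]^1
Step 2: Substitute: rate = 0.42 × (0.22)^1 × (0.5)^1
Step 3: rate = 0.42 × 0.22 × 0.5 = 0.0462 M/s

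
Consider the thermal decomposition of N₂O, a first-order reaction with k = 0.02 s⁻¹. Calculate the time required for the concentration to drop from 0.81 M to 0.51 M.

23.13 s

Step 1: For first-order: t = ln([N₂O]₀/[N₂O])/k
Step 2: t = ln(0.81/0.51)/0.02
Step 3: t = ln(1.588)/0.02
Step 4: t = 0.4626/0.02 = 23.13 s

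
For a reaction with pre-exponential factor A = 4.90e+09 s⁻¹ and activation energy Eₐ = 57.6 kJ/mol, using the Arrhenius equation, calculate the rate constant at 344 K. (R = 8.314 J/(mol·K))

8.78e+00 s⁻¹

Step 1: Use the Arrhenius equation: k = A × exp(-Eₐ/RT)
Step 2: Convert Eₐ to J/mol: 57.6 kJ/mol = 57600 J/mol
Step 3: Calculate the exponent: -Eₐ/(RT) = -57600/(8.314 × 344) = -20.13975
Step 4: k = 4.90e+09 × exp(-20.13975)
Step 5: k = 4.90e+09 × 1.79233e-09 = 8.7824e+00 s⁻¹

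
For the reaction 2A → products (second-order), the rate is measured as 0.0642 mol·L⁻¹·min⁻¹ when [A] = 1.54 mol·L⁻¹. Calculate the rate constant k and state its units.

0.02707 (mol·L⁻¹)⁻¹·min⁻¹

Step 1: rate = k[A]^2, so k = rate / [A]^2.
Step 2: k = 0.0642 / (1.54)^2 = 0.0642 / 2.372.
Step 3: k = 0.02707 (mol·L⁻¹)⁻¹·min⁻¹.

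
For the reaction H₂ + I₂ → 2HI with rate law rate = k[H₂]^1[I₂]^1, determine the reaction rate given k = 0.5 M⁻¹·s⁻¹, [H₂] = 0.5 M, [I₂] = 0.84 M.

0.21 M/s

Step 1: The rate law is rate = k[H₂]^1[I₂]^1
Step 2: Substitute: rate = 0.5 × (0.5)^1 × (0.84)^1
Step 3: rate = 0.5 × 0.5 × 0.84 = 0.21 M/s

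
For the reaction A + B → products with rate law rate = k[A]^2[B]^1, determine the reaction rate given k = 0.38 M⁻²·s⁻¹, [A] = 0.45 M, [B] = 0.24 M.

0.01847 M/s

Step 1: The rate law is rate = k[A]^2[B]^1
Step 2: Substitute: rate = 0.38 × (0.45)^2 × (0.24)^1
Step 3: rate = 0.38 × 0.2025 × 0.24 = 0.018468 M/s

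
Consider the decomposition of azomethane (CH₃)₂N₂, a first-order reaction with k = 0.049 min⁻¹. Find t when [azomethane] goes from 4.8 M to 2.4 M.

14.15 min

Step 1: For first-order: t = ln([azomethane]₀/[azomethane])/k
Step 2: t = ln(4.8/2.4)/0.049
Step 3: t = ln(2)/0.049
Step 4: t = 0.6931/0.049 = 14.15 min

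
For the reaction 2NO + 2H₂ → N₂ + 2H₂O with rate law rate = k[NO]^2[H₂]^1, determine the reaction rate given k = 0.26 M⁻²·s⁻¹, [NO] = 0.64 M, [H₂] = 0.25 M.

0.02662 M/s

Step 1: The rate law is rate = k[NO]^2[H₂]^1
Step 2: Substitute: rate = 0.26 × (0.64)^2 × (0.25)^1
Step 3: rate = 0.26 × 0.4096 × 0.25 = 0.026624 M/s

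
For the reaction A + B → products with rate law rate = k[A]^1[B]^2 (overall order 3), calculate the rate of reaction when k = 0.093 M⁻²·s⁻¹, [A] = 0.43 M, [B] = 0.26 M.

0.002703 M/s

Step 1: The rate law is rate = k[A]^1[B]^2, overall order = 1+2 = 3
Step 2: Substitute values: rate = 0.093 × (0.43)^1 × (0.26)^2
Step 3: rate = 0.093 × 0.43 × 0.0676 = 0.00270332 M/s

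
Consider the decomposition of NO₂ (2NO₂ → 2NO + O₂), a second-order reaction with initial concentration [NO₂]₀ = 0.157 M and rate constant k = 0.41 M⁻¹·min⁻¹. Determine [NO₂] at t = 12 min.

0.08858 M

Step 1: For a second-order reaction: 1/[NO₂] = 1/[NO₂]₀ + kt
Step 2: 1/[NO₂] = 1/0.157 + 0.41 × 12
Step 3: 1/[NO₂] = 6.369 + 4.92 = 11.29
Step 4: [NO₂] = 1/11.29 = 0.08858 M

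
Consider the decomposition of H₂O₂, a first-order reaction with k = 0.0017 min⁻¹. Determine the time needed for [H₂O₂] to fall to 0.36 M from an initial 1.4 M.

798.9 min

Step 1: For first-order: t = ln([H₂O₂]₀/[H₂O₂])/k
Step 2: t = ln(1.4/0.36)/0.0017
Step 3: t = ln(3.889)/0.0017
Step 4: t = 1.358/0.0017 = 798.9 min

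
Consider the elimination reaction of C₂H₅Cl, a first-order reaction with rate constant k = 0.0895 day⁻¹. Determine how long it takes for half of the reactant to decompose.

7.745 day

Step 1: For a first-order reaction, t₁/₂ = ln(2)/k
Step 2: t₁/₂ = ln(2)/0.0895
Step 3: t₁/₂ = 0.6931/0.0895 = 7.745 day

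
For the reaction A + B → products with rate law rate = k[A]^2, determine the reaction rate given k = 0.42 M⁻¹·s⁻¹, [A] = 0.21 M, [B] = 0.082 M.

0.01852 M/s

Step 1: The rate law is rate = k[A]^2
Step 2: Note that the rate does not depend on [B] (zero order in B).
Step 3: rate = 0.42 × (0.21)^2 = 0.018522 M/s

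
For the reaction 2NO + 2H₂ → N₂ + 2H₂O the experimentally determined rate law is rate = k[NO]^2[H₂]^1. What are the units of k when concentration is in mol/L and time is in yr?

(mol/L)⁻²·yr⁻¹

Step 1: Overall order = 2 + 1 = 3.
Step 2: rate has units mol/L·yr⁻¹; [NO]^2[H₂]^1 has units (mol/L)^3.
Step 3: k = rate/([NO]^2[H₂]^1), so units of k = (mol/L)^(1-3)·yr⁻¹ = (mol/L)⁻²·yr⁻¹.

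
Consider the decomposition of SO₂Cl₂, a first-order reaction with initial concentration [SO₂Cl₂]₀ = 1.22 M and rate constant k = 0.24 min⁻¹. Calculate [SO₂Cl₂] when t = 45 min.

2.489e-05 M

Step 1: For a first-order reaction: [SO₂Cl₂] = [SO₂Cl₂]₀ × e^(-kt)
Step 2: [SO₂Cl₂] = 1.22 × e^(-0.24 × 45)
Step 3: [SO₂Cl₂] = 1.22 × e^(-10.8)
Step 4: [SO₂Cl₂] = 1.22 × 2.03995e-05 = 2.489e-05 M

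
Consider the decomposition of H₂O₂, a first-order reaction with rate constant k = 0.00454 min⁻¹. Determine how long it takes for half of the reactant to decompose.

152.7 min

Step 1: For a first-order reaction, t₁/₂ = ln(2)/k
Step 2: t₁/₂ = ln(2)/0.00454
Step 3: t₁/₂ = 0.6931/0.00454 = 152.7 min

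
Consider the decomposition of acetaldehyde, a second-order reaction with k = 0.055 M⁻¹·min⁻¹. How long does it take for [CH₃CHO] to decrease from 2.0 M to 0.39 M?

37.53 min

Step 1: For second-order: t = (1/[CH₃CHO] - 1/[CH₃CHO]₀)/k
Step 2: t = (1/0.39 - 1/2.0)/0.055
Step 3: t = (2.564 - 0.5)/0.055
Step 4: t = 2.064/0.055 = 37.53 min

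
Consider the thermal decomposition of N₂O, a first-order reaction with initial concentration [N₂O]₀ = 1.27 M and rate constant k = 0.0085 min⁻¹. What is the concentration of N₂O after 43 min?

0.8812 M

Step 1: For a first-order reaction: [N₂O] = [N₂O]₀ × e^(-kt)
Step 2: [N₂O] = 1.27 × e^(-0.0085 × 43)
Step 3: [N₂O] = 1.27 × e^(-0.3655)
Step 4: [N₂O] = 1.27 × 0.69385 = 0.8812 M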